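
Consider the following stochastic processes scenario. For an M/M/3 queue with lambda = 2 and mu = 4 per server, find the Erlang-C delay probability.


a = lambda/mu = 0.5000
rho = a/c = 0.1667
Erlang-C formula applied:
C(c,a) = 0.0152

0.0152


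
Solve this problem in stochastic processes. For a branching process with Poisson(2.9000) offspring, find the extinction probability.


Since mu = 2.9000 > 1, extinction prob q < 1.
Solve s = exp(mu*(s-1)) iteratively.
q = 0.0668

0.0668


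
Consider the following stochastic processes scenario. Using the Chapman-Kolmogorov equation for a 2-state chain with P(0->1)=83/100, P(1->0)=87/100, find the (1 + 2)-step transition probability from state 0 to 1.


P^3 = P^1 * P^2
Computing via matrix multiplication of the transition matrix.
Entry (0,1) of P^3 = 0.6557

0.6557


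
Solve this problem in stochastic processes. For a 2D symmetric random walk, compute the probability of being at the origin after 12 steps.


P = C(12,6)^2 / 4^12
= 924^2 / 16777216
= 853776 / 16777216
= 0.0509

0.0509


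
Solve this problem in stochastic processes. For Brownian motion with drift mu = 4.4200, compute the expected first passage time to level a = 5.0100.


Expected first passage time = a/mu
= 5.0100/4.4200
= 1.1335

1.1335


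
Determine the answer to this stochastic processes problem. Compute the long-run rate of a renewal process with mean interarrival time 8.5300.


Long-run renewal rate = 1/E(X)
= 1/8.5300
= 0.1172

0.1172


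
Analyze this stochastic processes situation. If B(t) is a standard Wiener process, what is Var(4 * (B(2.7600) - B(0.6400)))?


Var(alpha*(B(t)-B(s))) = alpha^2 * (t-s)
= 4^2 * (2.7600 - 0.6400)
= 16 * 2.1200
= 33.9200

33.9200


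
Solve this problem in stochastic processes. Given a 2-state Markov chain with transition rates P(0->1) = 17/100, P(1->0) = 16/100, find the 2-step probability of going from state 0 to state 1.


Computing P^2 by matrix multiplication.
P = [[0.8300, 0.1700], [0.1600, 0.8400]]
After raising P to the power 2:
P^2(0,1) = 0.2839

0.2839


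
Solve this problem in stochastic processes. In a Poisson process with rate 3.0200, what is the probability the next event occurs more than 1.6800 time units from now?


P(X > t) = exp(-lambda * t)
= exp(-3.0200 * 1.6800)
= exp(-5.0736) = 0.0063

0.0063


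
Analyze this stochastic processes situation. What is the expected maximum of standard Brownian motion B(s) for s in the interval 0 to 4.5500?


E(max B(s)) = sqrt(2t/pi)
= sqrt(2*4.5500/pi)
= sqrt(2.8966)
= 1.7019

1.7019


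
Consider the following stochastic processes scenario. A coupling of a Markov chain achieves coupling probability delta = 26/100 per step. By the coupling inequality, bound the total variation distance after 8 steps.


TV distance bound <= (1-delta)^n
= (1 - 0.2600)^8
= 0.7400^8
= 0.0899

0.0899


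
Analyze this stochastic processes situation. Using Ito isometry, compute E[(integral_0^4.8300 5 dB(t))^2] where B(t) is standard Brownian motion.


By Ito isometry: E[(int f dB)^2] = int f^2 dt
= 5^2 * 4.8300
= 25 * 4.8300 = 120.7500

120.7500


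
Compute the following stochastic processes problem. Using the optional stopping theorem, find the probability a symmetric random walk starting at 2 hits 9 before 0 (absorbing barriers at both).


By optional stopping theorem: E(M at tau) = M(0) = 2
P(hit 9)*9 + P(hit 0)*0 = 2
P(hit 9) = (2 - 0)/(9 - 0) = 2/9 = 0.2222

0.2222


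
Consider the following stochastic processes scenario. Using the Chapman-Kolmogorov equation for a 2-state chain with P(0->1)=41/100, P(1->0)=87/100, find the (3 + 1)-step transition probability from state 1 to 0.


P^4 = P^3 * P^1
Computing via matrix multiplication of the transition matrix.
Entry (1,0) of P^4 = 0.6755

0.6755


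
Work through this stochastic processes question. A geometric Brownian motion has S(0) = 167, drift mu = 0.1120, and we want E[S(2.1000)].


E[S(t)] = S(0) * exp(mu * t)
= 167 * exp(0.1120 * 2.1000)
= 167 * 1.2652
= 211.2820

211.2820


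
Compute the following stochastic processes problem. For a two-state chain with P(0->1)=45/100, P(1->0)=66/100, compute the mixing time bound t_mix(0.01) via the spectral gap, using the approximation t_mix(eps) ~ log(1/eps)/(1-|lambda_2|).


lambda_2 = |1 - p01 - p10| = |1 - 0.4500 - 0.6600| = 0.1100
t_mix ~ log(1/eps)/(1 - |lambda_2|)
= log(100)/(1 - 0.1100) = 4.6052/0.8900
= 5.1743

5.1743


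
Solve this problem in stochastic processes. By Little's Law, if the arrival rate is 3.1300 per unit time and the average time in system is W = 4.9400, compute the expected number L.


Little's Law: L = lambda * W
= 3.1300 * 4.9400
= 15.4622

15.4622


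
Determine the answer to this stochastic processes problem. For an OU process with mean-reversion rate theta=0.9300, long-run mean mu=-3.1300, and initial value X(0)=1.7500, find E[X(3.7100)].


E[X(t)] = mu + (X(0) - mu)*exp(-theta*t)
= -3.1300 + (1.7500 - -3.1300)*exp(-0.9300*3.7100)
= -3.1300 + 4.8800 * 0.0317
= -2.9751

-2.9751


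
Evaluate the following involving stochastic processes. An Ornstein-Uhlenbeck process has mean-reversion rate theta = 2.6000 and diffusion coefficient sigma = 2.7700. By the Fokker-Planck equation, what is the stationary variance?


Stationary variance = sigma^2 / (2*theta)
= 2.7700^2 / (2*2.6000)
= 7.6729 / 5.2000
= 1.4756

1.4756


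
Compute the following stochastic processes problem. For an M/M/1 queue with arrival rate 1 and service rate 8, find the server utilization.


rho = lambda/mu
= 1/8
= 0.1250

0.1250


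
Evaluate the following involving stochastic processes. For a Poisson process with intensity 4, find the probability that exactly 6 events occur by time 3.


P(N(t)=k) = (lambda*t)^k * exp(-lambda*t) / k!
lambda*t = 12
= 12^6 * exp(-12) / 6!
= 2985984 * 6.1442e-06 / 720
= 0.0255

0.0255


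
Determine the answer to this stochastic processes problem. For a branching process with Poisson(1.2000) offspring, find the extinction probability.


Since mu = 1.2000 > 1, extinction prob q < 1.
Solve s = exp(mu*(s-1)) iteratively.
q = 0.6863

0.6863


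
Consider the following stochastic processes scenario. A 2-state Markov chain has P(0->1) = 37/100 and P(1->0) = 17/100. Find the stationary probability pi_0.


Stationary distribution: pi_0 = p10/(p01+p10), pi_1 = p01/(p01+p10)
p01 = 0.3700, p10 = 0.1700
pi_0 = 0.3148

0.3148


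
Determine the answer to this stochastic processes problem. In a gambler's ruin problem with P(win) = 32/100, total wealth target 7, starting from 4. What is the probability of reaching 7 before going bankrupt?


Gambler's ruin formula:
r = q/p = 0.6800/0.3200 = 2.1250
P(win) = (1 - r^i)/(1 - r^N)
= (1 - 2.1250^4)/(1 - 2.1250^7)
= 0.0996

0.0996


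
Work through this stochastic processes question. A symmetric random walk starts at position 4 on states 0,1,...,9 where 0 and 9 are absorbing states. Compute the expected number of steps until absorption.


For symmetric RW on 0,...,N with absorbing barriers, E(i) = i*(N-i)
E(4) = 4 * 5 = 20

20


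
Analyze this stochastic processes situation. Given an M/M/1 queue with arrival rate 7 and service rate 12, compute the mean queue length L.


rho = 7/12 = 0.5833
L = rho/(1-rho)
= 0.5833/0.4167
= 1.4000

1.4000


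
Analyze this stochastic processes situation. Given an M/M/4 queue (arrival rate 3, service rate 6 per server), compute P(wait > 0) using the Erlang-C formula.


a = lambda/mu = 0.5000
rho = a/c = 0.1250
Erlang-C formula applied:
C(c,a) = 0.0018

0.0018


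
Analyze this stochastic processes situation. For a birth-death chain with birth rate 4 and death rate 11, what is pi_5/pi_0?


For birth-death process, pi_n/pi_0 = (lambda/mu)^n
= (4/11)^5
= 0.0064

0.0064


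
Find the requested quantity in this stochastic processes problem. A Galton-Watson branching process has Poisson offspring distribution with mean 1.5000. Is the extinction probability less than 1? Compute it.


Since mu = 1.5000 > 1, extinction prob q < 1.
Solve s = exp(mu*(s-1)) iteratively.
q = 0.4172

0.4172


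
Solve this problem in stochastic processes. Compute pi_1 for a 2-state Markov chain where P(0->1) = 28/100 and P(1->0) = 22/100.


Stationary distribution: pi_0 = p10/(p01+p10), pi_1 = p01/(p01+p10)
p01 = 0.2800, p10 = 0.2200
pi_1 = 0.5600

0.5600


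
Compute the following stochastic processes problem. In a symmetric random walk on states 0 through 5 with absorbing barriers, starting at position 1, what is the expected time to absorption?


For symmetric RW on 0,...,N with absorbing barriers, E(i) = i*(N-i)
E(1) = 1 * 4 = 4

4


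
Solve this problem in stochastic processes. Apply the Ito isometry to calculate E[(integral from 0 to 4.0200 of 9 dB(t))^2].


By Ito isometry: E[(int f dB)^2] = int f^2 dt
= 9^2 * 4.0200
= 81 * 4.0200 = 325.6200

325.6200


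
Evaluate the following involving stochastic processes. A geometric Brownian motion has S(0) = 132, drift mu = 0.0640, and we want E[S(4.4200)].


E[S(t)] = S(0) * exp(mu * t)
= 132 * exp(0.0640 * 4.4200)
= 132 * 1.3269
= 175.1569

175.1569


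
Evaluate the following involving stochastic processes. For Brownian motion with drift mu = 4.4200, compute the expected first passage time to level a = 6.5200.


Expected first passage time = a/mu
= 6.5200/4.4200
= 1.4751

1.4751


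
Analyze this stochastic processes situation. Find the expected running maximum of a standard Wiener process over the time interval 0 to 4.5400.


E(max B(s)) = sqrt(2t/pi)
= sqrt(2*4.5400/pi)
= sqrt(2.8903)
= 1.7001

1.7001


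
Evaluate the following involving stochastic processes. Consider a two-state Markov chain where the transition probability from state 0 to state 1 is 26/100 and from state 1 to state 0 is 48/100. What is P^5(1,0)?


Computing P^5 by matrix multiplication.
P = [[0.7400, 0.2600], [0.4800, 0.5200]]
After raising P to the power 5:
P^5(1,0) = 0.6479

0.6479


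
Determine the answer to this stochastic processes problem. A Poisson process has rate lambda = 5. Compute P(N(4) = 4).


P(N(t)=k) = (lambda*t)^k * exp(-lambda*t) / k!
lambda*t = 20
= 20^4 * exp(-20) / 4!
= 160000 * 2.0612e-09 / 24
= 1.3741e-05

1.3741e-05


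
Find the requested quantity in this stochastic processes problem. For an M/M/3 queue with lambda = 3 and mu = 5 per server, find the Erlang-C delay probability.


a = lambda/mu = 0.6000
rho = a/c = 0.2000
Erlang-C formula applied:
C(c,a) = 0.0247

0.0247


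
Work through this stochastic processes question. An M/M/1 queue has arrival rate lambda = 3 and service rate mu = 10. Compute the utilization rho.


rho = lambda/mu
= 3/10
= 0.3000

0.3000


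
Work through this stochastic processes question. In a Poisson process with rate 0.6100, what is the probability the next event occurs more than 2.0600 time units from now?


P(X > t) = exp(-lambda * t)
= exp(-0.6100 * 2.0600)
= exp(-1.2566) = 0.2846

0.2846


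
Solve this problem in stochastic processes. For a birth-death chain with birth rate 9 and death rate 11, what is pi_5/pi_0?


For birth-death process, pi_n/pi_0 = (lambda/mu)^n
= (9/11)^5
= 0.3666

0.3666


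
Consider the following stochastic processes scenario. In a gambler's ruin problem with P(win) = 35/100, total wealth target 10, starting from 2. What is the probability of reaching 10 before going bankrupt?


Gambler's ruin formula:
r = q/p = 0.6500/0.3500 = 1.8571
P(win) = (1 - r^i)/(1 - r^N)
= (1 - 1.8571^2)/(1 - 1.8571^10)
= 0.0050

0.0050


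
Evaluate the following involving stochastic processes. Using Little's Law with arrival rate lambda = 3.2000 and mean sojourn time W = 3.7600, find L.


Little's Law: L = lambda * W
= 3.2000 * 3.7600
= 12.0320

12.0320


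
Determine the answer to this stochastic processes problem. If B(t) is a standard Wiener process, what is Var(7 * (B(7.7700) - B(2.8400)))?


Var(alpha*(B(t)-B(s))) = alpha^2 * (t-s)
= 7^2 * (7.7700 - 2.8400)
= 49 * 4.9300
= 241.5700

241.5700


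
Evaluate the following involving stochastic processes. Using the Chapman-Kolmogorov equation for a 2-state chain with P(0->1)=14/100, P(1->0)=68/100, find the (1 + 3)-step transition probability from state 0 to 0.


P^4 = P^1 * P^3
Computing via matrix multiplication of the transition matrix.
Entry (0,0) of P^4 = 0.8294

0.8294


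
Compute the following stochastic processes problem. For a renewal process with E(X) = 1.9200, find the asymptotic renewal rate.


Long-run renewal rate = 1/E(X)
= 1/1.9200
= 0.5208

0.5208


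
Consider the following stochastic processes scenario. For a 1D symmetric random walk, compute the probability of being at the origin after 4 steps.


P(S(4) = 0) = C(4,2) / 4^2
= 6 / 16
= 0.3750

0.3750


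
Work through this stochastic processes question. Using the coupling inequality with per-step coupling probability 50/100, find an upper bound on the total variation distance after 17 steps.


TV distance bound <= (1-delta)^n
= (1 - 0.5000)^17
= 0.5000^17
= 7.6294e-06

7.6294e-06


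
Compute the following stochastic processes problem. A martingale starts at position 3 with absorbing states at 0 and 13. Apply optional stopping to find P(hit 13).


By optional stopping theorem: E(M at tau) = M(0) = 3
P(hit 13)*13 + P(hit 0)*0 = 3
P(hit 13) = (3 - 0)/(13 - 0) = 3/13 = 0.2308

0.2308


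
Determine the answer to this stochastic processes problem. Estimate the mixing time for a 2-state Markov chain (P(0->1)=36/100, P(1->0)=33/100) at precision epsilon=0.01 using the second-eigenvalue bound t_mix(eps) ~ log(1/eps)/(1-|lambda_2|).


lambda_2 = |1 - p01 - p10| = |1 - 0.3600 - 0.3300| = 0.3100
t_mix ~ log(1/eps)/(1 - |lambda_2|)
= log(100)/(1 - 0.3100) = 4.6052/0.6900
= 6.6742

6.6742


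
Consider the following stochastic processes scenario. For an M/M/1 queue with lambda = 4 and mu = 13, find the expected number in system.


rho = 4/13 = 0.3077
L = rho/(1-rho)
= 0.3077/0.6923
= 0.4444

0.4444


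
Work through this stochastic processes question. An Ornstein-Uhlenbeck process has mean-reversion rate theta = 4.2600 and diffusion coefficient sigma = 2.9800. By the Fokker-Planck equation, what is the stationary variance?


Stationary variance = sigma^2 / (2*theta)
= 2.9800^2 / (2*4.2600)
= 8.8804 / 8.5200
= 1.0423

1.0423


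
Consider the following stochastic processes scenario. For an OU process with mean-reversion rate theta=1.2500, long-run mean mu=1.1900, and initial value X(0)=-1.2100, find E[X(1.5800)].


E[X(t)] = mu + (X(0) - mu)*exp(-theta*t)
= 1.1900 + (-1.2100 - 1.1900)*exp(-1.2500*1.5800)
= 1.1900 + -2.4000 * 0.1388
= 0.8570

0.8570


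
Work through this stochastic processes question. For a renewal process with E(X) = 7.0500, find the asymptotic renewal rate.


Long-run renewal rate = 1/E(X)
= 1/7.0500
= 0.1418

0.1418


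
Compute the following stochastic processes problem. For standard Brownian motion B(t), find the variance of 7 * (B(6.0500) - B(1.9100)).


Var(alpha*(B(t)-B(s))) = alpha^2 * (t-s)
= 7^2 * (6.0500 - 1.9100)
= 49 * 4.1400
= 202.8600

202.8600


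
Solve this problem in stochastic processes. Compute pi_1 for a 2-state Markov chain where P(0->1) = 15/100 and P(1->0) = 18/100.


Stationary distribution: pi_0 = p10/(p01+p10), pi_1 = p01/(p01+p10)
p01 = 0.1500, p10 = 0.1800
pi_1 = 0.4545

0.4545


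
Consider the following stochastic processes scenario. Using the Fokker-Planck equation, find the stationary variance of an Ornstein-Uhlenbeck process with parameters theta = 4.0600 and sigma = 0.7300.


Stationary variance = sigma^2 / (2*theta)
= 0.7300^2 / (2*4.0600)
= 0.5329 / 8.1200
= 0.0656

0.0656


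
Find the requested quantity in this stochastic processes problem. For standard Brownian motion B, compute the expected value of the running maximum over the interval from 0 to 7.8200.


E(max B(s)) = sqrt(2t/pi)
= sqrt(2*7.8200/pi)
= sqrt(4.9784)
= 2.2312

2.2312


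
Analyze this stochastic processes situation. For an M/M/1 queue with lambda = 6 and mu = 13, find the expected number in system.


rho = 6/13 = 0.4615
L = rho/(1-rho)
= 0.4615/0.5385
= 0.8571

0.8571


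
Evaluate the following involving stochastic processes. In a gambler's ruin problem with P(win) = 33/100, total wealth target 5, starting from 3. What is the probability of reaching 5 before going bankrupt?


Gambler's ruin formula:
r = q/p = 0.6700/0.3300 = 2.0303
P(win) = (1 - r^i)/(1 - r^N)
= (1 - 2.0303^3)/(1 - 2.0303^5)
= 0.2200

0.2200


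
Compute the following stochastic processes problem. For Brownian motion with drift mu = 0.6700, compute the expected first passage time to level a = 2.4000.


Expected first passage time = a/mu
= 2.4000/0.6700
= 3.5821

3.5821


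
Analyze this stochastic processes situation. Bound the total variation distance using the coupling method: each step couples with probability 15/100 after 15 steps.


TV distance bound <= (1-delta)^n
= (1 - 0.1500)^15
= 0.8500^15
= 0.0874

0.0874


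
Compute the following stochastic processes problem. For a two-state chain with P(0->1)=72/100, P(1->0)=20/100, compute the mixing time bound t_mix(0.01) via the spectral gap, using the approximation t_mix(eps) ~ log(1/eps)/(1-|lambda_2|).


lambda_2 = |1 - p01 - p10| = |1 - 0.7200 - 0.2000| = 0.0800
t_mix ~ log(1/eps)/(1 - |lambda_2|)
= log(100)/(1 - 0.0800) = 4.6052/0.9200
= 5.0056

5.0056


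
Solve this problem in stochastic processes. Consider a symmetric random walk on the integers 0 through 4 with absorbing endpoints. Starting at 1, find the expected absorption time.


For symmetric RW on 0,...,N with absorbing barriers, E(i) = i*(N-i)
E(1) = 1 * 3 = 3

3


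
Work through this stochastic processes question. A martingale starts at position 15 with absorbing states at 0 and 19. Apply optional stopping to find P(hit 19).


By optional stopping theorem: E(M at tau) = M(0) = 15
P(hit 19)*19 + P(hit 0)*0 = 15
P(hit 19) = (15 - 0)/(19 - 0) = 15/19 = 0.7895

0.7895


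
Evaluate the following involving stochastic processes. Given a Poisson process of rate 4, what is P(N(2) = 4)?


P(N(t)=k) = (lambda*t)^k * exp(-lambda*t) / k!
lambda*t = 8
= 8^4 * exp(-8) / 4!
= 4096 * 3.3546e-04 / 24
= 0.0573

0.0573


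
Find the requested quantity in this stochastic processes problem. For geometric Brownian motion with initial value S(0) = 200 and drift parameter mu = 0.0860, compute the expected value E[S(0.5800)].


E[S(t)] = S(0) * exp(mu * t)
= 200 * exp(0.0860 * 0.5800)
= 200 * 1.0511
= 210.2290

210.2290


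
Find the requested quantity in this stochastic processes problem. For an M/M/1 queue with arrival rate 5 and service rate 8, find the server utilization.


rho = lambda/mu
= 5/8
= 0.6250

0.6250


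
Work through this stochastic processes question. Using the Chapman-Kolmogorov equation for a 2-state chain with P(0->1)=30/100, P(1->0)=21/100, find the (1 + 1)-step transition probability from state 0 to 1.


P^2 = P^1 * P^1
Computing via matrix multiplication of the transition matrix.
Entry (0,1) of P^2 = 0.4470

0.4470


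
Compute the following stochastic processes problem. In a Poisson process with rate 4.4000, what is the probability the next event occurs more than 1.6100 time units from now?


P(X > t) = exp(-lambda * t)
= exp(-4.4000 * 1.6100)
= exp(-7.0840) = 8.3841e-04

8.3841e-04


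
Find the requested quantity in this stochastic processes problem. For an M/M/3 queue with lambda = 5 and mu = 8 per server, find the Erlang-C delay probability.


a = lambda/mu = 0.6250
rho = a/c = 0.2083
Erlang-C formula applied:
C(c,a) = 0.0275

0.0275


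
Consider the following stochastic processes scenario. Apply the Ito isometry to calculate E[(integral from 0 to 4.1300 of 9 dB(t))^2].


By Ito isometry: E[(int f dB)^2] = int f^2 dt
= 9^2 * 4.1300
= 81 * 4.1300 = 334.5300

334.5300


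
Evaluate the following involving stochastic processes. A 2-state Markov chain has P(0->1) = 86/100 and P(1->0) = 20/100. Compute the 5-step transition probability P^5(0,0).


Computing P^5 by matrix multiplication.
P = [[0.1400, 0.8600], [0.2000, 0.8000]]
After raising P to the power 5:
P^5(0,0) = 0.1887

0.1887


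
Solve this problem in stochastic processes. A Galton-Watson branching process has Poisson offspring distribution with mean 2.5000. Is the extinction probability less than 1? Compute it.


Since mu = 2.5000 > 1, extinction prob q < 1.
Solve s = exp(mu*(s-1)) iteratively.
q = 0.1074

0.1074


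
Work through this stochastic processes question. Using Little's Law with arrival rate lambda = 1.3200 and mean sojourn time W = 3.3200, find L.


Little's Law: L = lambda * W
= 1.3200 * 3.3200
= 4.3824

4.3824


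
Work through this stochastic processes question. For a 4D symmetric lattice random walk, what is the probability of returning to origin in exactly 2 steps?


P(return in 2 steps) = P(reverse first step) = 1/(2d)
= 1/8
= 0.1250

0.1250


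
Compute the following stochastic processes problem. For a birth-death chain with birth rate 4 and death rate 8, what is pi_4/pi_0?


For birth-death process, pi_n/pi_0 = (lambda/mu)^n
= (4/8)^4
= 0.0625

0.0625


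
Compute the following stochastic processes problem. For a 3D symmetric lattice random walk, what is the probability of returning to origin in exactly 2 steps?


P(return in 2 steps) = P(reverse first step) = 1/(2d)
= 1/6
= 0.1667

0.1667


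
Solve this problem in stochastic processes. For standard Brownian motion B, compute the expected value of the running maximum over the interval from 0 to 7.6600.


E(max B(s)) = sqrt(2t/pi)
= sqrt(2*7.6600/pi)
= sqrt(4.8765)
= 2.2083

2.2083


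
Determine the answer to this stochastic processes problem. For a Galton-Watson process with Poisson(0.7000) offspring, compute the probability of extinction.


Since mu = 0.7000 <= 1, extinction probability = 1.

1.0000


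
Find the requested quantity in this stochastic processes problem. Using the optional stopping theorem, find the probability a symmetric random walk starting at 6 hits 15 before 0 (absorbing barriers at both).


By optional stopping theorem: E(M at tau) = M(0) = 6
P(hit 15)*15 + P(hit 0)*0 = 6
P(hit 15) = (6 - 0)/(15 - 0) = 2/5 = 0.4000

0.4000


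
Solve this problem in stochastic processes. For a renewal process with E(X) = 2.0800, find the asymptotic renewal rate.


Long-run renewal rate = 1/E(X)
= 1/2.0800
= 0.4808

0.4808


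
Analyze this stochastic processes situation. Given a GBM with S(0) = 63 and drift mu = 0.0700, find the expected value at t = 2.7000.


E[S(t)] = S(0) * exp(mu * t)
= 63 * exp(0.0700 * 2.7000)
= 63 * 1.2080
= 76.1066

76.1066


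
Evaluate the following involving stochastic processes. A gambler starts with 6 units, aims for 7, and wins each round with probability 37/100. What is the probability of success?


Gambler's ruin formula:
r = q/p = 0.6300/0.3700 = 1.7027
P(win) = (1 - r^i)/(1 - r^N)
= (1 - 1.7027^6)/(1 - 1.7027^7)
= 0.5771

0.5771


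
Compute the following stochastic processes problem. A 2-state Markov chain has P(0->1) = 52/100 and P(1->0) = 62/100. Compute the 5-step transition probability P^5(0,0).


Computing P^5 by matrix multiplication.
P = [[0.4800, 0.5200], [0.6200, 0.3800]]
After raising P to the power 5:
P^5(0,0) = 0.5438

0.5438


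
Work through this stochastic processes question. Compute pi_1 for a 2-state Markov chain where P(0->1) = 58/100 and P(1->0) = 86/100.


Stationary distribution: pi_0 = p10/(p01+p10), pi_1 = p01/(p01+p10)
p01 = 0.5800, p10 = 0.8600
pi_1 = 0.4028

0.4028


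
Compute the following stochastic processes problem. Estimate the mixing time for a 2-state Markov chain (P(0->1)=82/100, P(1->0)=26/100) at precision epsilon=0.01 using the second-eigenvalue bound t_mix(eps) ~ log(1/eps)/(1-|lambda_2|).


lambda_2 = |1 - p01 - p10| = |1 - 0.8200 - 0.2600| = 0.0800
t_mix ~ log(1/eps)/(1 - |lambda_2|)
= log(100)/(1 - 0.0800) = 4.6052/0.9200
= 5.0056

5.0056


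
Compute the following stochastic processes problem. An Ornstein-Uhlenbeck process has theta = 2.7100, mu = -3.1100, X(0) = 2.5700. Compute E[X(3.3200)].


E[X(t)] = mu + (X(0) - mu)*exp(-theta*t)
= -3.1100 + (2.5700 - -3.1100)*exp(-2.7100*3.3200)
= -3.1100 + 5.6800 * 1.2376e-04
= -3.1093

-3.1093


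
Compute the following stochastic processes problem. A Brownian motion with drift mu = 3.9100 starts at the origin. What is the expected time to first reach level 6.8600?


Expected first passage time = a/mu
= 6.8600/3.9100
= 1.7545

1.7545


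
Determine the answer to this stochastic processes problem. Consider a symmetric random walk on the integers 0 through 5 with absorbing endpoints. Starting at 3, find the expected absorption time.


For symmetric RW on 0,...,N with absorbing barriers, E(i) = i*(N-i)
E(3) = 3 * 2 = 6

6


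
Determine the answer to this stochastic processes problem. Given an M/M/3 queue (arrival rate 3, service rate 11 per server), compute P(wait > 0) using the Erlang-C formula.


a = lambda/mu = 0.2727
rho = a/c = 0.0909
Erlang-C formula applied:
C(c,a) = 0.0028

0.0028


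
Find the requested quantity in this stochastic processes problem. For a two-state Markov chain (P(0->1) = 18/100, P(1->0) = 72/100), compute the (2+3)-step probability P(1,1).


P^5 = P^2 * P^3
Computing via matrix multiplication of the transition matrix.
Entry (1,1) of P^5 = 0.2000

0.2000


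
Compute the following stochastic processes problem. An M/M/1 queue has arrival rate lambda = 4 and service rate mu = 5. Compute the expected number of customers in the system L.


rho = 4/5 = 0.8000
L = rho/(1-rho)
= 0.8000/0.2000
= 4.0000

4.0000


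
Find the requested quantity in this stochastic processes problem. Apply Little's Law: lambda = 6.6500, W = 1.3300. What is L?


Little's Law: L = lambda * W
= 6.6500 * 1.3300
= 8.8445

8.8445


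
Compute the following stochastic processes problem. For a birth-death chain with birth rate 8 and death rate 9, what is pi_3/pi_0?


For birth-death process, pi_n/pi_0 = (lambda/mu)^n
= (8/9)^3
= 0.7023

0.7023


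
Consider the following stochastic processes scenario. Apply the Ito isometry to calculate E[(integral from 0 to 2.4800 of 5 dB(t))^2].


By Ito isometry: E[(int f dB)^2] = int f^2 dt
= 5^2 * 2.4800
= 25 * 2.4800 = 62.0000

62.0000


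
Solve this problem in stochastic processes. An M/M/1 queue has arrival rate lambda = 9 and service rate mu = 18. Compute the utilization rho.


rho = lambda/mu
= 9/18
= 0.5000

0.5000


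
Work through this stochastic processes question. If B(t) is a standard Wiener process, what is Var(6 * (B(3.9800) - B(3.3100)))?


Var(alpha*(B(t)-B(s))) = alpha^2 * (t-s)
= 6^2 * (3.9800 - 3.3100)
= 36 * 0.6700
= 24.1200

24.1200


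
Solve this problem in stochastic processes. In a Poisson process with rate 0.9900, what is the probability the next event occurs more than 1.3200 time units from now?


P(X > t) = exp(-lambda * t)
= exp(-0.9900 * 1.3200)
= exp(-1.3068) = 0.2707

0.2707


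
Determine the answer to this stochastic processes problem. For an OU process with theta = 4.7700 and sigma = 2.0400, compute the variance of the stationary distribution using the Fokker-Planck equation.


Stationary variance = sigma^2 / (2*theta)
= 2.0400^2 / (2*4.7700)
= 4.1616 / 9.5400
= 0.4362

0.4362


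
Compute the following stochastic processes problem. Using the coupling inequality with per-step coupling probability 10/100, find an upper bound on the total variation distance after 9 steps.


TV distance bound <= (1-delta)^n
= (1 - 0.1000)^9
= 0.9000^9
= 0.3874

0.3874


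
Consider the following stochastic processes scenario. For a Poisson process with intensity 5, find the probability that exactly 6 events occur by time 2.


P(N(t)=k) = (lambda*t)^k * exp(-lambda*t) / k!
lambda*t = 10
= 10^6 * exp(-10) / 6!
= 1000000 * 4.5400e-05 / 720
= 0.0631

0.0631


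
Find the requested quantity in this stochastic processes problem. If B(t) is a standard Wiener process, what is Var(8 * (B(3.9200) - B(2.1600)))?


Var(alpha*(B(t)-B(s))) = alpha^2 * (t-s)
= 8^2 * (3.9200 - 2.1600)
= 64 * 1.7600
= 112.6400

112.6400


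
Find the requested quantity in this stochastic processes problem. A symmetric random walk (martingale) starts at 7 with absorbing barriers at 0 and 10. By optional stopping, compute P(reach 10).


By optional stopping theorem: E(M at tau) = M(0) = 7
P(hit 10)*10 + P(hit 0)*0 = 7
P(hit 10) = (7 - 0)/(10 - 0) = 7/10 = 0.7000

0.7000


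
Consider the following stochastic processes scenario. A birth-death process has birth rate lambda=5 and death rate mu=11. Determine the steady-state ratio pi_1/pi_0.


For birth-death process, pi_n/pi_0 = (lambda/mu)^n
= (5/11)^1
= 0.4545

0.4545


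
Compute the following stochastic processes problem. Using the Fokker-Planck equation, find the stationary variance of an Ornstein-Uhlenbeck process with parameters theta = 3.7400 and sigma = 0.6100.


Stationary variance = sigma^2 / (2*theta)
= 0.6100^2 / (2*3.7400)
= 0.3721 / 7.4800
= 0.0497

0.0497


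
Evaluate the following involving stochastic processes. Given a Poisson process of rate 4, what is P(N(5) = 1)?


P(N(t)=k) = (lambda*t)^k * exp(-lambda*t) / k!
lambda*t = 20
= 20^1 * exp(-20) / 1!
= 20 * 2.0612e-09 / 1
= 4.1223e-08

4.1223e-08


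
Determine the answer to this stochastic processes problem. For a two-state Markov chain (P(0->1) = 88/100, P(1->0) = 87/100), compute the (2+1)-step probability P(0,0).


P^3 = P^2 * P^1
Computing via matrix multiplication of the transition matrix.
Entry (0,0) of P^3 = 0.2850

0.2850


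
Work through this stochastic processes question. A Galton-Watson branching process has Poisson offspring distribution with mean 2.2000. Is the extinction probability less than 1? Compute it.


Since mu = 2.2000 > 1, extinction prob q < 1.
Solve s = exp(mu*(s-1)) iteratively.
q = 0.1563

0.1563


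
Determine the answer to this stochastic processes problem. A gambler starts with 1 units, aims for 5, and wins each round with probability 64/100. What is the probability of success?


Gambler's ruin formula:
r = q/p = 0.3600/0.6400 = 0.5625
P(win) = (1 - r^i)/(1 - r^N)
= (1 - 0.5625^1)/(1 - 0.5625^5)
= 0.4636

0.4636


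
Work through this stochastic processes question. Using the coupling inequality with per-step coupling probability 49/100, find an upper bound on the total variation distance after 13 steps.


TV distance bound <= (1-delta)^n
= (1 - 0.4900)^13
= 0.5100^13
= 1.5791e-04

1.5791e-04


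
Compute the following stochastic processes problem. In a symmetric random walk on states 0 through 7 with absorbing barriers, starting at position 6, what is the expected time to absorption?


For symmetric RW on 0,...,N with absorbing barriers, E(i) = i*(N-i)
E(6) = 6 * 1 = 6

6


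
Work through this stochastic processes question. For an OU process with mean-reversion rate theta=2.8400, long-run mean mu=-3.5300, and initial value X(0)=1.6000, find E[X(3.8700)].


E[X(t)] = mu + (X(0) - mu)*exp(-theta*t)
= -3.5300 + (1.6000 - -3.5300)*exp(-2.8400*3.8700)
= -3.5300 + 5.1300 * 1.6856e-05
= -3.5299

-3.5299


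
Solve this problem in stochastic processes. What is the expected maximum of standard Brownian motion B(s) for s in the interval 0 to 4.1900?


E(max B(s)) = sqrt(2t/pi)
= sqrt(2*4.1900/pi)
= sqrt(2.6674)
= 1.6332

1.6332


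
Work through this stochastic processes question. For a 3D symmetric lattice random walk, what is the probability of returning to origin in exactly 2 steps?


P(return in 2 steps) = P(reverse first step) = 1/(2d)
= 1/6
= 0.1667

0.1667


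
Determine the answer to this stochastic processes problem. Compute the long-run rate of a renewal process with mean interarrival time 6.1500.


Long-run renewal rate = 1/E(X)
= 1/6.1500
= 0.1626

0.1626


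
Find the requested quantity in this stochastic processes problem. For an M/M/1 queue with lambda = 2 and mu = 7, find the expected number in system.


rho = 2/7 = 0.2857
L = rho/(1-rho)
= 0.2857/0.7143
= 0.4000

0.4000


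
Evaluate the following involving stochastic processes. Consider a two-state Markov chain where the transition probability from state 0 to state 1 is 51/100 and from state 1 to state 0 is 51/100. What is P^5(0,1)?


Computing P^5 by matrix multiplication.
P = [[0.4900, 0.5100], [0.5100, 0.4900]]
After raising P to the power 5:
P^5(0,1) = 0.5000

0.5000


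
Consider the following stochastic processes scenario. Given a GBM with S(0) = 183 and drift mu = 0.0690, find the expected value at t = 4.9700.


E[S(t)] = S(0) * exp(mu * t)
= 183 * exp(0.0690 * 4.9700)
= 183 * 1.4091
= 257.8598

257.8598


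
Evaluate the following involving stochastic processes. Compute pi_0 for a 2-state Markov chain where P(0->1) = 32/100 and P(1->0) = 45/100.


Stationary distribution: pi_0 = p10/(p01+p10), pi_1 = p01/(p01+p10)
p01 = 0.3200, p10 = 0.4500
pi_0 = 0.5844

0.5844


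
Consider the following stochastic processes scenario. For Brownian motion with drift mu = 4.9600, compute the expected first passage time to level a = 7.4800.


Expected first passage time = a/mu
= 7.4800/4.9600
= 1.5081

1.5081


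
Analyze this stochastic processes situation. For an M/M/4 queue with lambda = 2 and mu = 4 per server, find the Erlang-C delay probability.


a = lambda/mu = 0.5000
rho = a/c = 0.1250
Erlang-C formula applied:
C(c,a) = 0.0018

0.0018


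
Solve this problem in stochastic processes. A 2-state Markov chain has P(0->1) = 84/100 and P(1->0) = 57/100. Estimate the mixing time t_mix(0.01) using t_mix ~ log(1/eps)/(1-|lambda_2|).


lambda_2 = |1 - p01 - p10| = |1 - 0.8400 - 0.5700| = 0.4100
t_mix ~ log(1/eps)/(1 - |lambda_2|)
= log(100)/(1 - 0.4100) = 4.6052/0.5900
= 7.8054

7.8054


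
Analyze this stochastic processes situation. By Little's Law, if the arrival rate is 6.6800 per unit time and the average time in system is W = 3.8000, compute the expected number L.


Little's Law: L = lambda * W
= 6.6800 * 3.8000
= 25.3840

25.3840


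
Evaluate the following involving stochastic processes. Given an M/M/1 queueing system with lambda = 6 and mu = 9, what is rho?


rho = lambda/mu
= 6/9
= 0.6667

0.6667


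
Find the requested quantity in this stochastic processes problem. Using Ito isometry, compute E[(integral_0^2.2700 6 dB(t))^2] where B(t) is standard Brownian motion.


By Ito isometry: E[(int f dB)^2] = int f^2 dt
= 6^2 * 2.2700
= 36 * 2.2700 = 81.7200

81.7200


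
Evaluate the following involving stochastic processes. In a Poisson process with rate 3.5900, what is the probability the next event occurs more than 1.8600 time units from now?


P(X > t) = exp(-lambda * t)
= exp(-3.5900 * 1.8600)
= exp(-6.6774) = 0.0013

0.0013


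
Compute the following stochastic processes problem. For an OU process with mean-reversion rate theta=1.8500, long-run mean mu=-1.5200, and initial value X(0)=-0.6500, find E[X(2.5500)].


E[X(t)] = mu + (X(0) - mu)*exp(-theta*t)
= -1.5200 + (-0.6500 - -1.5200)*exp(-1.8500*2.5500)
= -1.5200 + 0.8700 * 0.0089
= -1.5122

-1.5122


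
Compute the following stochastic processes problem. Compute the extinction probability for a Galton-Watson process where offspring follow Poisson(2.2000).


Since mu = 2.2000 > 1, extinction prob q < 1.
Solve s = exp(mu*(s-1)) iteratively.
q = 0.1563

0.1563


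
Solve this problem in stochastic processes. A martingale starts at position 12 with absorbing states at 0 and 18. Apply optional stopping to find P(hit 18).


By optional stopping theorem: E(M at tau) = M(0) = 12
P(hit 18)*18 + P(hit 0)*0 = 12
P(hit 18) = (12 - 0)/(18 - 0) = 2/3 = 0.6667

0.6667


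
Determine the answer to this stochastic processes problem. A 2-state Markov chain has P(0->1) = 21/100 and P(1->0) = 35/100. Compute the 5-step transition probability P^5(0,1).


Computing P^5 by matrix multiplication.
P = [[0.7900, 0.2100], [0.3500, 0.6500]]
After raising P to the power 5:
P^5(0,1) = 0.3688

0.3688


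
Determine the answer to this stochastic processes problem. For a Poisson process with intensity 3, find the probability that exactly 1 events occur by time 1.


P(N(t)=k) = (lambda*t)^k * exp(-lambda*t) / k!
lambda*t = 3
= 3^1 * exp(-3) / 1!
= 3 * 0.0498 / 1
= 0.1494

0.1494


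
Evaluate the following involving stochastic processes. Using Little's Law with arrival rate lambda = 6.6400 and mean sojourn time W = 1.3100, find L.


Little's Law: L = lambda * W
= 6.6400 * 1.3100
= 8.6984

8.6984


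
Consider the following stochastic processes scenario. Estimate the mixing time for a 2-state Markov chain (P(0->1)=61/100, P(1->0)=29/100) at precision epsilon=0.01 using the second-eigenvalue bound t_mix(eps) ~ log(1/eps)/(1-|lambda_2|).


lambda_2 = |1 - p01 - p10| = |1 - 0.6100 - 0.2900| = 0.1000
t_mix ~ log(1/eps)/(1 - |lambda_2|)
= log(100)/(1 - 0.1000) = 4.6052/0.9000
= 5.1169

5.1169


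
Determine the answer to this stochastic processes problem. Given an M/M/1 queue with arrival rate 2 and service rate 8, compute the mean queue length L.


rho = 2/8 = 0.2500
L = rho/(1-rho)
= 0.2500/0.7500
= 0.3333

0.3333


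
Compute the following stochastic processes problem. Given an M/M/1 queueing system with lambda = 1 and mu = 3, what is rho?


rho = lambda/mu
= 1/3
= 0.3333

0.3333


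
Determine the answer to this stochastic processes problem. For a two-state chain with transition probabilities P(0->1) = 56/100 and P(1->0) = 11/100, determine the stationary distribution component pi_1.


Stationary distribution: pi_0 = p10/(p01+p10), pi_1 = p01/(p01+p10)
p01 = 0.5600, p10 = 0.1100
pi_1 = 0.8358

0.8358


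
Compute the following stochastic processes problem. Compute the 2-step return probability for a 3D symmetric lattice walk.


P(return in 2 steps) = P(reverse first step) = 1/(2d)
= 1/6
= 0.1667

0.1667


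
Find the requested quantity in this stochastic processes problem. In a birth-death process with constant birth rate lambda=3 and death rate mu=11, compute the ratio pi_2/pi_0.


For birth-death process, pi_n/pi_0 = (lambda/mu)^n
= (3/11)^2
= 0.0744

0.0744


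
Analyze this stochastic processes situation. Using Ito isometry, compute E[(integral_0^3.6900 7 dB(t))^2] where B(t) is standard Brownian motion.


By Ito isometry: E[(int f dB)^2] = int f^2 dt
= 7^2 * 3.6900
= 49 * 3.6900 = 180.8100

180.8100


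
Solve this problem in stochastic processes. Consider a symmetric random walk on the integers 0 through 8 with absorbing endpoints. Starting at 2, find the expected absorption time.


For symmetric RW on 0,...,N with absorbing barriers, E(i) = i*(N-i)
E(2) = 2 * 6 = 12

12


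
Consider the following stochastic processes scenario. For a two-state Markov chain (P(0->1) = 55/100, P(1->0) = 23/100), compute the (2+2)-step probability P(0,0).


P^4 = P^2 * P^2
Computing via matrix multiplication of the transition matrix.
Entry (0,0) of P^4 = 0.2965

0.2965


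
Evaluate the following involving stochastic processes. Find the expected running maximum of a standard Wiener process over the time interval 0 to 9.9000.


E(max B(s)) = sqrt(2t/pi)
= sqrt(2*9.9000/pi)
= sqrt(6.3025)
= 2.5105

2.5105


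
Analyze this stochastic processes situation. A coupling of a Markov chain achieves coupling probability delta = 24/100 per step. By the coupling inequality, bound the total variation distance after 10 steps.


TV distance bound <= (1-delta)^n
= (1 - 0.2400)^10
= 0.7600^10
= 0.0643

0.0643


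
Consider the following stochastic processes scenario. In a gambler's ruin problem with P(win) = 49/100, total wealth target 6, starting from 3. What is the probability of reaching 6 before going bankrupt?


Gambler's ruin formula:
r = q/p = 0.5100/0.4900 = 1.0408
P(win) = (1 - r^i)/(1 - r^N)
= (1 - 1.0408^3)/(1 - 1.0408^6)
= 0.4700

0.4700
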